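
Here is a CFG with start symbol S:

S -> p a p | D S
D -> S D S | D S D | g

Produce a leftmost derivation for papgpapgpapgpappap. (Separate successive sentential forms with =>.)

S => DS => SDSS => papDSS => papDSDSS => papDSDSDSS => papgSDSDSS => papgpapDSDSS => papgpapgSDSS => papgpapgpapDSS => papgpapgpapgSS => papgpapgpapgpapS => papgpapgpapgpappap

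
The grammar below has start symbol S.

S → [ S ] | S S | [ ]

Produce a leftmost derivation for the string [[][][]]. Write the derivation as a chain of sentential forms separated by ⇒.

S ⇒ [S]   [S → [ S ]]
[S] ⇒ [SS]   [S → S S]
[SS] ⇒ [SSS]   [S → S S]
[SSS] ⇒ [[]SS]   [S → [ ]]
[[]SS] ⇒ [[][]S]   [S → [ ]]
[[][]S] ⇒ [[][][]]   [S → [ ]]

S⇒[S]⇒[SS]⇒[SSS]⇒[[]SS]⇒[[][]S]⇒[[][][]]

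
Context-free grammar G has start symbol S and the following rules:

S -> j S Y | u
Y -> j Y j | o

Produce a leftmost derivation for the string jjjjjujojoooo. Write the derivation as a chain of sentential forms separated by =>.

S=>jSY=>jjSYY=>jjjSYYY=>jjjjSYYYY=>jjjjjSYYYYY=>jjjjjuYYYYY=>jjjjjujYjYYYY=>jjjjjujojYYYY=>jjjjjujojoYYY=>jjjjjujojooYY=>jjjjjujojoooY=>jjjjjujojoooo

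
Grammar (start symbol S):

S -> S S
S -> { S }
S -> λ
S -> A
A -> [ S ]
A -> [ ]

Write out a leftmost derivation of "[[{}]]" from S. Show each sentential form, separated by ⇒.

S ⇒ SS ⇒ AS ⇒ [S]S ⇒ [A]S ⇒ [[S]]S ⇒ [[{S}]]S ⇒ [[{}]]S ⇒ [[{}]]

S ⇒ SS   [S -> S S]
SS ⇒ AS   [S -> A]
AS ⇒ [S]S   [A -> [ S ]]
[S]S ⇒ [A]S   [S -> A]
[A]S ⇒ [[S]]S   [A -> [ S ]]
[[S]]S ⇒ [[{S}]]S   [S -> { S }]
[[{S}]]S ⇒ [[{}]]S   [S -> λ]
[[{}]]S ⇒ [[{}]]   [S -> λ]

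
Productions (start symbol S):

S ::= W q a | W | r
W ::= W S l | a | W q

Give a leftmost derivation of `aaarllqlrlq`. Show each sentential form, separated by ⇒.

S⇒W⇒Wq⇒WSlq⇒WSlSlq⇒aSlSlq⇒aWlSlq⇒aWqlSlq⇒aWSlqlSlq⇒aaSlqlSlq⇒aaWlqlSlq⇒aaWSllqlSlq⇒aaaSllqlSlq⇒aaarllqlSlq⇒aaarllqlrlq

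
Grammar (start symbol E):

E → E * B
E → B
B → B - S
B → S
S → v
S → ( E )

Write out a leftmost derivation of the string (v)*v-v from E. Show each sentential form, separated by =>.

E => E*B   [E → E * B]
E*B => B*B   [E → B]
B*B => S*B   [B → S]
S*B => (E)*B   [S → ( E )]
(E)*B => (B)*B   [E → B]
(B)*B => (S)*B   [B → S]
(S)*B => (v)*B   [S → v]
(v)*B => (v)*B-S   [B → B - S]
(v)*B-S => (v)*S-S   [B → S]
(v)*S-S => (v)*v-S   [S → v]
(v)*v-S => (v)*v-v   [S → v]

E => E*B => B*B => S*B => (E)*B => (B)*B => (S)*B => (v)*B => (v)*B-S => (v)*S-S => (v)*v-S => (v)*v-v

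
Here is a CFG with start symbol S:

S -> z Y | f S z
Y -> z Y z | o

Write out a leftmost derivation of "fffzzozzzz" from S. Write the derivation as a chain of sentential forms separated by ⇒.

S ⇒ fSz ⇒ ffSzz ⇒ fffSzzz ⇒ fffzYzzz ⇒ fffzzYzzzz ⇒ fffzzozzzz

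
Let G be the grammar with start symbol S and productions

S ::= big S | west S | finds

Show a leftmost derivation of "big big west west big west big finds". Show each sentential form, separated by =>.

S => big S => big big S => big big west S => big big west west S => big big west west big S => big big west west big west S => big big west west big west big S => big big west west big west big finds

S => big S   [S ::= big S]
big S => big big S   [S ::= big S]
big big S => big big west S   [S ::= west S]
big big west S => big big west west S   [S ::= west S]
big big west west S => big big west west big S   [S ::= big S]
big big west west big S => big big west west big west S   [S ::= west S]
big big west west big west S => big big west west big west big S   [S ::= big S]
big big west west big west big S => big big west west big west big finds   [S ::= finds]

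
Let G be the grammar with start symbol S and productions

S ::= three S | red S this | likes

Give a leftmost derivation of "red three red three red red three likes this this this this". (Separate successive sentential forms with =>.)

S => red S this => red three S this => red three red S this this => red three red three S this this => red three red three red S this this this => red three red three red red S this this this this => red three red three red red three S this this this this => red three red three red red three likes this this this this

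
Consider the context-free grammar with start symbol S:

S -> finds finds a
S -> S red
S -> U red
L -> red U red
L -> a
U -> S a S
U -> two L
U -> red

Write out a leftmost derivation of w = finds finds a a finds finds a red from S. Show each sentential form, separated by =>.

S => U red => S a S red => finds finds a a S red => finds finds a a finds finds a red

S => U red   [S -> U red]
U red => S a S red   [U -> S a S]
S a S red => finds finds a a S red   [S -> finds finds a]
finds finds a a S red => finds finds a a finds finds a red   [S -> finds finds a]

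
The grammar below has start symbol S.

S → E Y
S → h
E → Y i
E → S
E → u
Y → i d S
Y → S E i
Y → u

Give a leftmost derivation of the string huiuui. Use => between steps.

S => EY => SY => hY => hSEi => hEYEi => hYiYEi => huiYEi => huiuEi => huiuui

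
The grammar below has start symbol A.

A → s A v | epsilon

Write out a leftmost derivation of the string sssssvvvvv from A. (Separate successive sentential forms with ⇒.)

A ⇒ sAv ⇒ ssAvv ⇒ sssAvvv ⇒ ssssAvvvv ⇒ sssssAvvvvv ⇒ sssssvvvvv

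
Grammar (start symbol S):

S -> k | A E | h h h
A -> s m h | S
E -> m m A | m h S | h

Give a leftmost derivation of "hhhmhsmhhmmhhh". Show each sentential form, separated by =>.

S => AE => SE => hhhE => hhhmhS => hhhmhAE => hhhmhSE => hhhmhAEE => hhhmhsmhEE => hhhmhsmhhE => hhhmhsmhhmmA => hhhmhsmhhmmS => hhhmhsmhhmmhhh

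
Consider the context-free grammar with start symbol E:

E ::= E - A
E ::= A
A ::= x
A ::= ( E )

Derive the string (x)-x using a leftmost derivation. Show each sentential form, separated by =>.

E => E-A => A-A => (E)-A => (A)-A => (x)-A => (x)-x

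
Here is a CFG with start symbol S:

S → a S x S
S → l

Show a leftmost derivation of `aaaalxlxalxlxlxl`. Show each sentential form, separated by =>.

S=>aSxS=>aaSxSxS=>aaaSxSxSxS=>aaaaSxSxSxSxS=>aaaalxSxSxSxS=>aaaalxlxSxSxS=>aaaalxlxaSxSxSxS=>aaaalxlxalxSxSxS=>aaaalxlxalxlxSxS=>aaaalxlxalxlxlxS=>aaaalxlxalxlxlxl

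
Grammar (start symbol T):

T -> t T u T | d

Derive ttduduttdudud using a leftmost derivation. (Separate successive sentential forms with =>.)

T => tTuT => ttTuTuT => ttduTuT => ttduduT => ttdudutTuT => ttduduttTuTuT => ttduduttduTuT => ttduduttduduT => ttduduttdudud

T => tTuT   [T -> t T u T]
tTuT => ttTuTuT   [T -> t T u T]
ttTuTuT => ttduTuT   [T -> d]
ttduTuT => ttduduT   [T -> d]
ttduduT => ttdudutTuT   [T -> t T u T]
ttdudutTuT => ttduduttTuTuT   [T -> t T u T]
ttduduttTuTuT => ttduduttduTuT   [T -> d]
ttduduttduTuT => ttduduttduduT   [T -> d]
ttduduttduduT => ttduduttdudud   [T -> d]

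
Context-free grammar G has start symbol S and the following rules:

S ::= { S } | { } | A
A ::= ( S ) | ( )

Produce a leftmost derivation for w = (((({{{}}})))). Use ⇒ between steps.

S ⇒ A   [S ::= A]
A ⇒ (S)   [A ::= ( S )]
(S) ⇒ (A)   [S ::= A]
(A) ⇒ ((S))   [A ::= ( S )]
((S)) ⇒ ((A))   [S ::= A]
((A)) ⇒ (((S)))   [A ::= ( S )]
(((S))) ⇒ (((A)))   [S ::= A]
(((A))) ⇒ ((((S))))   [A ::= ( S )]
((((S)))) ⇒ (((({S}))))   [S ::= { S }]
(((({S})))) ⇒ (((({{S}}))))   [S ::= { S }]
(((({{S}})))) ⇒ (((({{{}}}))))   [S ::= { }]

S ⇒ A ⇒ (S) ⇒ (A) ⇒ ((S)) ⇒ ((A)) ⇒ (((S))) ⇒ (((A))) ⇒ ((((S)))) ⇒ (((({S})))) ⇒ (((({{S}})))) ⇒ (((({{{}}}))))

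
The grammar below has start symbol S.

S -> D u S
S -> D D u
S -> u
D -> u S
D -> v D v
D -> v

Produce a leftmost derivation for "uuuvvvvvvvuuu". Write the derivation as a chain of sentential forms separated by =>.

S => DuS   [S -> D u S]
DuS => uSuS   [D -> u S]
uSuS => uDDuuS   [S -> D D u]
uDDuuS => uuSDuuS   [D -> u S]
uuSDuuS => uuuDuuS   [S -> u]
uuuDuuS => uuuvDvuuS   [D -> v D v]
uuuvDvuuS => uuuvvDvvuuS   [D -> v D v]
uuuvvDvvuuS => uuuvvvDvvvuuS   [D -> v D v]
uuuvvvDvvvuuS => uuuvvvvvvvuuS   [D -> v]
uuuvvvvvvvuuS => uuuvvvvvvvuuu   [S -> u]

S=>DuS=>uSuS=>uDDuuS=>uuSDuuS=>uuuDuuS=>uuuvDvuuS=>uuuvvDvvuuS=>uuuvvvDvvvuuS=>uuuvvvvvvvuuS=>uuuvvvvvvvuuu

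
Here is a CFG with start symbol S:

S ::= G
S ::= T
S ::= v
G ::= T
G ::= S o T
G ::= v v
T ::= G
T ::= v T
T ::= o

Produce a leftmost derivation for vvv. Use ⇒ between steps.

S ⇒ T   [S ::= T]
T ⇒ vT   [T ::= v T]
vT ⇒ vG   [T ::= G]
vG ⇒ vvv   [G ::= v v]

S⇒T⇒vT⇒vG⇒vvv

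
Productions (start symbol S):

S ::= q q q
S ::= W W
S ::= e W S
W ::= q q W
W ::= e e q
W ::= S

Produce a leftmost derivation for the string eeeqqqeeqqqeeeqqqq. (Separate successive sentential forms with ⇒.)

S ⇒ eWS   [S ::= e W S]
eWS ⇒ eeeqS   [W ::= e e q]
eeeqS ⇒ eeeqWW   [S ::= W W]
eeeqWW ⇒ eeeqqqWW   [W ::= q q W]
eeeqqqWW ⇒ eeeqqqeeqW   [W ::= e e q]
eeeqqqeeqW ⇒ eeeqqqeeqqqW   [W ::= q q W]
eeeqqqeeqqqW ⇒ eeeqqqeeqqqS   [W ::= S]
eeeqqqeeqqqS ⇒ eeeqqqeeqqqeWS   [S ::= e W S]
eeeqqqeeqqqeWS ⇒ eeeqqqeeqqqeeeqS   [W ::= e e q]
eeeqqqeeqqqeeeqS ⇒ eeeqqqeeqqqeeeqqqq   [S ::= q q q]

S ⇒ eWS ⇒ eeeqS ⇒ eeeqWW ⇒ eeeqqqWW ⇒ eeeqqqeeqW ⇒ eeeqqqeeqqqW ⇒ eeeqqqeeqqqS ⇒ eeeqqqeeqqqeWS ⇒ eeeqqqeeqqqeeeqS ⇒ eeeqqqeeqqqeeeqqqq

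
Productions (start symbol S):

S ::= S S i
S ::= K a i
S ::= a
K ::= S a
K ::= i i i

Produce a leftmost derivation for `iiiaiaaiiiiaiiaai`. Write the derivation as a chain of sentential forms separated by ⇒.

S ⇒ Kai ⇒ Saai ⇒ SSiaai ⇒ KaiSiaai ⇒ SaaiSiaai ⇒ KaiaaiSiaai ⇒ iiiaiaaiSiaai ⇒ iiiaiaaiKaiiaai ⇒ iiiaiaaiiiiaiiaai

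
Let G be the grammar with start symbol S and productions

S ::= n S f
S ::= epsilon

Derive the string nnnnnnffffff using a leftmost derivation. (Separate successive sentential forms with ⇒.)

S ⇒ nSf   [S ::= n S f]
nSf ⇒ nnSff   [S ::= n S f]
nnSff ⇒ nnnSfff   [S ::= n S f]
nnnSfff ⇒ nnnnSffff   [S ::= n S f]
nnnnSffff ⇒ nnnnnSfffff   [S ::= n S f]
nnnnnSfffff ⇒ nnnnnnSffffff   [S ::= n S f]
nnnnnnSffffff ⇒ nnnnnnffffff   [S ::= epsilon]

S ⇒ nSf ⇒ nnSff ⇒ nnnSfff ⇒ nnnnSffff ⇒ nnnnnSfffff ⇒ nnnnnnSffffff ⇒ nnnnnnffffff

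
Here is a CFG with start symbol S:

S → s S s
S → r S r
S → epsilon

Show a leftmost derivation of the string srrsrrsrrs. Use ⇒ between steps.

S ⇒ sSs ⇒ srSrs ⇒ srrSrrs ⇒ srrsSsrrs ⇒ srrsrSrsrrs ⇒ srrsrrsrrs

S ⇒ sSs   [S → s S s]
sSs ⇒ srSrs   [S → r S r]
srSrs ⇒ srrSrrs   [S → r S r]
srrSrrs ⇒ srrsSsrrs   [S → s S s]
srrsSsrrs ⇒ srrsrSrsrrs   [S → r S r]
srrsrSrsrrs ⇒ srrsrrsrrs   [S → epsilon]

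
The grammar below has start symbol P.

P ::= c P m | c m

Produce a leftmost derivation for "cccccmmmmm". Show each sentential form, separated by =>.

P => cPm   [P ::= c P m]
cPm => ccPmm   [P ::= c P m]
ccPmm => cccPmmm   [P ::= c P m]
cccPmmm => ccccPmmmm   [P ::= c P m]
ccccPmmmm => cccccmmmmm   [P ::= c m]

P => cPm => ccPmm => cccPmmm => ccccPmmmm => cccccmmmmm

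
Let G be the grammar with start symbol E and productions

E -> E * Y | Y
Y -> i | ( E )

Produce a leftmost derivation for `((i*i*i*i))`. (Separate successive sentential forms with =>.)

E => Y => (E) => (Y) => ((E)) => ((E*Y)) => ((E*Y*Y)) => ((E*Y*Y*Y)) => ((Y*Y*Y*Y)) => ((i*Y*Y*Y)) => ((i*i*Y*Y)) => ((i*i*i*Y)) => ((i*i*i*i))

E => Y   [E -> Y]
Y => (E)   [Y -> ( E )]
(E) => (Y)   [E -> Y]
(Y) => ((E))   [Y -> ( E )]
((E)) => ((E*Y))   [E -> E * Y]
((E*Y)) => ((E*Y*Y))   [E -> E * Y]
((E*Y*Y)) => ((E*Y*Y*Y))   [E -> E * Y]
((E*Y*Y*Y)) => ((Y*Y*Y*Y))   [E -> Y]
((Y*Y*Y*Y)) => ((i*Y*Y*Y))   [Y -> i]
((i*Y*Y*Y)) => ((i*i*Y*Y))   [Y -> i]
((i*i*Y*Y)) => ((i*i*i*Y))   [Y -> i]
((i*i*i*Y)) => ((i*i*i*i))   [Y -> i]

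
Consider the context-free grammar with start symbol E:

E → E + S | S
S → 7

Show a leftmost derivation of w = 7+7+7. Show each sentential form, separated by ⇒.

E⇒E+S⇒E+S+S⇒S+S+S⇒7+S+S⇒7+7+S⇒7+7+7

E ⇒ E+S   [E → E + S]
E+S ⇒ E+S+S   [E → E + S]
E+S+S ⇒ S+S+S   [E → S]
S+S+S ⇒ 7+S+S   [S → 7]
7+S+S ⇒ 7+7+S   [S → 7]
7+7+S ⇒ 7+7+7   [S → 7]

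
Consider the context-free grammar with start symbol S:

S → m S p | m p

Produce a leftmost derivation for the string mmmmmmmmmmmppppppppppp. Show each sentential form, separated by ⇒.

S ⇒ mSp   [S → m S p]
mSp ⇒ mmSpp   [S → m S p]
mmSpp ⇒ mmmSppp   [S → m S p]
mmmSppp ⇒ mmmmSpppp   [S → m S p]
mmmmSpppp ⇒ mmmmmSppppp   [S → m S p]
mmmmmSppppp ⇒ mmmmmmSpppppp   [S → m S p]
mmmmmmSpppppp ⇒ mmmmmmmSppppppp   [S → m S p]
mmmmmmmSppppppp ⇒ mmmmmmmmSpppppppp   [S → m S p]
mmmmmmmmSpppppppp ⇒ mmmmmmmmmSppppppppp   [S → m S p]
mmmmmmmmmSppppppppp ⇒ mmmmmmmmmmSpppppppppp   [S → m S p]
mmmmmmmmmmSpppppppppp ⇒ mmmmmmmmmmmppppppppppp   [S → m p]

S⇒mSp⇒mmSpp⇒mmmSppp⇒mmmmSpppp⇒mmmmmSppppp⇒mmmmmmSpppppp⇒mmmmmmmSppppppp⇒mmmmmmmmSpppppppp⇒mmmmmmmmmSppppppppp⇒mmmmmmmmmmSpppppppppp⇒mmmmmmmmmmmppppppppppp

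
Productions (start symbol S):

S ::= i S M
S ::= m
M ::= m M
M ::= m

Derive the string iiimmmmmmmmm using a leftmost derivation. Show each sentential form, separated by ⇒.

S ⇒ iSM ⇒ iiSMM ⇒ iiiSMMM ⇒ iiimMMM ⇒ iiimmMMM ⇒ iiimmmMMM ⇒ iiimmmmMMM ⇒ iiimmmmmMMM ⇒ iiimmmmmmMMM ⇒ iiimmmmmmmMM ⇒ iiimmmmmmmmM ⇒ iiimmmmmmmmm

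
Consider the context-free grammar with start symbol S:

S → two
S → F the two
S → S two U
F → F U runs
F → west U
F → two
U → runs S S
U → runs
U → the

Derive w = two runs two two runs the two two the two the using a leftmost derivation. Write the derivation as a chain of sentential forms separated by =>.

S => S two U => S two U two U => F the two two U two U => F U runs the two two U two U => two U runs the two two U two U => two runs S S runs the two two U two U => two runs two S runs the two two U two U => two runs two two runs the two two U two U => two runs two two runs the two two the two U => two runs two two runs the two two the two the

S => S two U   [S → S two U]
S two U => S two U two U   [S → S two U]
S two U two U => F the two two U two U   [S → F the two]
F the two two U two U => F U runs the two two U two U   [F → F U runs]
F U runs the two two U two U => two U runs the two two U two U   [F → two]
two U runs the two two U two U => two runs S S runs the two two U two U   [U → runs S S]
two runs S S runs the two two U two U => two runs two S runs the two two U two U   [S → two]
two runs two S runs the two two U two U => two runs two two runs the two two U two U   [S → two]
two runs two two runs the two two U two U => two runs two two runs the two two the two U   [U → the]
two runs two two runs the two two the two U => two runs two two runs the two two the two the   [U → the]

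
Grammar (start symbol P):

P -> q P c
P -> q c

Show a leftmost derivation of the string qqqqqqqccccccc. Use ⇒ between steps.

P ⇒ qPc   [P -> q P c]
qPc ⇒ qqPcc   [P -> q P c]
qqPcc ⇒ qqqPccc   [P -> q P c]
qqqPccc ⇒ qqqqPcccc   [P -> q P c]
qqqqPcccc ⇒ qqqqqPccccc   [P -> q P c]
qqqqqPccccc ⇒ qqqqqqPcccccc   [P -> q P c]
qqqqqqPcccccc ⇒ qqqqqqqccccccc   [P -> q c]

P⇒qPc⇒qqPcc⇒qqqPccc⇒qqqqPcccc⇒qqqqqPccccc⇒qqqqqqPcccccc⇒qqqqqqqccccccc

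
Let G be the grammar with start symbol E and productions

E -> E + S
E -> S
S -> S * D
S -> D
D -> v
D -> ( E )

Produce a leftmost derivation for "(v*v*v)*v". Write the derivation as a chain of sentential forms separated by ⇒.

E ⇒ S ⇒ S*D ⇒ D*D ⇒ (E)*D ⇒ (S)*D ⇒ (S*D)*D ⇒ (S*D*D)*D ⇒ (D*D*D)*D ⇒ (v*D*D)*D ⇒ (v*v*D)*D ⇒ (v*v*v)*D ⇒ (v*v*v)*v

E ⇒ S   [E -> S]
S ⇒ S*D   [S -> S * D]
S*D ⇒ D*D   [S -> D]
D*D ⇒ (E)*D   [D -> ( E )]
(E)*D ⇒ (S)*D   [E -> S]
(S)*D ⇒ (S*D)*D   [S -> S * D]
(S*D)*D ⇒ (S*D*D)*D   [S -> S * D]
(S*D*D)*D ⇒ (D*D*D)*D   [S -> D]
(D*D*D)*D ⇒ (v*D*D)*D   [D -> v]
(v*D*D)*D ⇒ (v*v*D)*D   [D -> v]
(v*v*D)*D ⇒ (v*v*v)*D   [D -> v]
(v*v*v)*D ⇒ (v*v*v)*v   [D -> v]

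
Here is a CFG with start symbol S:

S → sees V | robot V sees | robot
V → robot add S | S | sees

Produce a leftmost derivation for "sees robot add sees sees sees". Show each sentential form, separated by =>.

S => sees V   [S → sees V]
sees V => sees robot add S   [V → robot add S]
sees robot add S => sees robot add sees V   [S → sees V]
sees robot add sees V => sees robot add sees S   [V → S]
sees robot add sees S => sees robot add sees sees V   [S → sees V]
sees robot add sees sees V => sees robot add sees sees sees   [V → sees]

S => sees V => sees robot add S => sees robot add sees V => sees robot add sees S => sees robot add sees sees V => sees robot add sees sees sees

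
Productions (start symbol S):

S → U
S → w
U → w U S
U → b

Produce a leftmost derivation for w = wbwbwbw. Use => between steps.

S=>U=>wUS=>wbS=>wbU=>wbwUS=>wbwbS=>wbwbU=>wbwbwUS=>wbwbwbS=>wbwbwbw

S => U   [S → U]
U => wUS   [U → w U S]
wUS => wbS   [U → b]
wbS => wbU   [S → U]
wbU => wbwUS   [U → w U S]
wbwUS => wbwbS   [U → b]
wbwbS => wbwbU   [S → U]
wbwbU => wbwbwUS   [U → w U S]
wbwbwUS => wbwbwbS   [U → b]
wbwbwbS => wbwbwbw   [S → w]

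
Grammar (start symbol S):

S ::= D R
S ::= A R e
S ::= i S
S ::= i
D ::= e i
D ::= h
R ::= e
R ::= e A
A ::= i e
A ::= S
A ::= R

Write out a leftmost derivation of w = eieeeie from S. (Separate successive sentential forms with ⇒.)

S⇒DR⇒eiR⇒eieA⇒eieR⇒eieeA⇒eieeS⇒eieeDR⇒eieeeiR⇒eieeeie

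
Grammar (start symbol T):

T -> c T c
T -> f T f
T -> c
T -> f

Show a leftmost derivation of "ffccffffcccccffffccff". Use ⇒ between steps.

T ⇒ fTf ⇒ ffTff ⇒ ffcTcff ⇒ ffccTccff ⇒ ffccfTfccff ⇒ ffccffTffccff ⇒ ffccfffTfffccff ⇒ ffccffffTffffccff ⇒ ffccffffcTcffffccff ⇒ ffccffffccTccffffccff ⇒ ffccffffcccccffffccff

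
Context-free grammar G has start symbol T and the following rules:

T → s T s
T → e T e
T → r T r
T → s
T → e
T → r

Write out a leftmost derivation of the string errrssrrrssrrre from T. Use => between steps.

T => eTe => erTre => errTrre => errrTrrre => errrsTsrrre => errrssTssrrre => errrssrTrssrrre => errrssrrrssrrre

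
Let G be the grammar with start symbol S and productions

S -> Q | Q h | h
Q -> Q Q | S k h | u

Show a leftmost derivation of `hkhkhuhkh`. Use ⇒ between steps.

S⇒Q⇒QQ⇒SkhQ⇒QkhQ⇒SkhkhQ⇒hkhkhQ⇒hkhkhSkh⇒hkhkhQhkh⇒hkhkhuhkh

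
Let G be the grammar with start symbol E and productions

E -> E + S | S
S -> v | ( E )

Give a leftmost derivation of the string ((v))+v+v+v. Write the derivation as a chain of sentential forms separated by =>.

E=>E+S=>E+S+S=>E+S+S+S=>S+S+S+S=>(E)+S+S+S=>(S)+S+S+S=>((E))+S+S+S=>((S))+S+S+S=>((v))+S+S+S=>((v))+v+S+S=>((v))+v+v+S=>((v))+v+v+v

E => E+S   [E -> E + S]
E+S => E+S+S   [E -> E + S]
E+S+S => E+S+S+S   [E -> E + S]
E+S+S+S => S+S+S+S   [E -> S]
S+S+S+S => (E)+S+S+S   [S -> ( E )]
(E)+S+S+S => (S)+S+S+S   [E -> S]
(S)+S+S+S => ((E))+S+S+S   [S -> ( E )]
((E))+S+S+S => ((S))+S+S+S   [E -> S]
((S))+S+S+S => ((v))+S+S+S   [S -> v]
((v))+S+S+S => ((v))+v+S+S   [S -> v]
((v))+v+S+S => ((v))+v+v+S   [S -> v]
((v))+v+v+S => ((v))+v+v+v   [S -> v]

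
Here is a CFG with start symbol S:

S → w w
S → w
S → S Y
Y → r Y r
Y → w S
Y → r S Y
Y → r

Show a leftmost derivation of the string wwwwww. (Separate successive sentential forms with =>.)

S => SY => SYY => wwYY => wwwSY => wwwwY => wwwwwS => wwwwww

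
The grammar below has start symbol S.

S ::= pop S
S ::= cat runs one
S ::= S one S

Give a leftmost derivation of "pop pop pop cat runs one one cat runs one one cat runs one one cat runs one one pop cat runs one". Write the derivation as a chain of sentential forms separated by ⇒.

S ⇒ S one S ⇒ pop S one S ⇒ pop S one S one S ⇒ pop pop S one S one S ⇒ pop pop pop S one S one S ⇒ pop pop pop S one S one S one S ⇒ pop pop pop cat runs one one S one S one S ⇒ pop pop pop cat runs one one cat runs one one S one S ⇒ pop pop pop cat runs one one cat runs one one S one S one S ⇒ pop pop pop cat runs one one cat runs one one cat runs one one S one S ⇒ pop pop pop cat runs one one cat runs one one cat runs one one cat runs one one S ⇒ pop pop pop cat runs one one cat runs one one cat runs one one cat runs one one pop S ⇒ pop pop pop cat runs one one cat runs one one cat runs one one cat runs one one pop cat runs one

S ⇒ S one S   [S ::= S one S]
S one S ⇒ pop S one S   [S ::= pop S]
pop S one S ⇒ pop S one S one S   [S ::= S one S]
pop S one S one S ⇒ pop pop S one S one S   [S ::= pop S]
pop pop S one S one S ⇒ pop pop pop S one S one S   [S ::= pop S]
pop pop pop S one S one S ⇒ pop pop pop S one S one S one S   [S ::= S one S]
pop pop pop S one S one S one S ⇒ pop pop pop cat runs one one S one S one S   [S ::= cat runs one]
pop pop pop cat runs one one S one S one S ⇒ pop pop pop cat runs one one cat runs one one S one S   [S ::= cat runs one]
pop pop pop cat runs one one cat runs one one S one S ⇒ pop pop pop cat runs one one cat runs one one S one S one S   [S ::= S one S]
pop pop pop cat runs one one cat runs one one S one S one S ⇒ pop pop pop cat runs one one cat runs one one cat runs one one S one S   [S ::= cat runs one]
pop pop pop cat runs one one cat runs one one cat runs one one S one S ⇒ pop pop pop cat runs one one cat runs one one cat runs one one cat runs one one S   [S ::= cat runs one]
pop pop pop cat runs one one cat runs one one cat runs one one cat runs one one S ⇒ pop pop pop cat runs one one cat runs one one cat runs one one cat runs one one pop S   [S ::= pop S]
pop pop pop cat runs one one cat runs one one cat runs one one cat runs one one pop S ⇒ pop pop pop cat runs one one cat runs one one cat runs one one cat runs one one pop cat runs one   [S ::= cat runs one]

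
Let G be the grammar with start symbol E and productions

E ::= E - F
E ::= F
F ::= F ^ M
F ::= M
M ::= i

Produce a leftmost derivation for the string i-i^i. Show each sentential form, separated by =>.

E => E-F   [E ::= E - F]
E-F => F-F   [E ::= F]
F-F => M-F   [F ::= M]
M-F => i-F   [M ::= i]
i-F => i-F^M   [F ::= F ^ M]
i-F^M => i-M^M   [F ::= M]
i-M^M => i-i^M   [M ::= i]
i-i^M => i-i^i   [M ::= i]

E => E-F => F-F => M-F => i-F => i-F^M => i-M^M => i-i^M => i-i^i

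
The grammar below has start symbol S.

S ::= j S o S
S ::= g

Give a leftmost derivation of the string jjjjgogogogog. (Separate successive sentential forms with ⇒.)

S ⇒ jSoS ⇒ jjSoSoS ⇒ jjjSoSoSoS ⇒ jjjjSoSoSoSoS ⇒ jjjjgoSoSoSoS ⇒ jjjjgogoSoSoS ⇒ jjjjgogogoSoS ⇒ jjjjgogogogoS ⇒ jjjjgogogogog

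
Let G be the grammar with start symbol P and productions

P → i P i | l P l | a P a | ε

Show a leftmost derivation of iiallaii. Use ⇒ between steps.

P ⇒ iPi ⇒ iiPii ⇒ iiaPaii ⇒ iialPlaii ⇒ iiallaii

P ⇒ iPi   [P → i P i]
iPi ⇒ iiPii   [P → i P i]
iiPii ⇒ iiaPaii   [P → a P a]
iiaPaii ⇒ iialPlaii   [P → l P l]
iialPlaii ⇒ iiallaii   [P → ε]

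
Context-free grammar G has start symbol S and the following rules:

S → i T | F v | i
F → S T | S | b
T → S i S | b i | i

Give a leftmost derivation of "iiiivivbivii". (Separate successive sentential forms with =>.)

S => iT => iSiS => iFviS => iSTviS => iFvTviS => iSTvTviS => iFvTvTviS => iSTvTvTviS => iiTTvTvTviS => iiiTvTvTviS => iiiivTvTviS => iiiivivTviS => iiiivivbiviS => iiiivivbivii

S => iT   [S → i T]
iT => iSiS   [T → S i S]
iSiS => iFviS   [S → F v]
iFviS => iSTviS   [F → S T]
iSTviS => iFvTviS   [S → F v]
iFvTviS => iSTvTviS   [F → S T]
iSTvTviS => iFvTvTviS   [S → F v]
iFvTvTviS => iSTvTvTviS   [F → S T]
iSTvTvTviS => iiTTvTvTviS   [S → i T]
iiTTvTvTviS => iiiTvTvTviS   [T → i]
iiiTvTvTviS => iiiivTvTviS   [T → i]
iiiivTvTviS => iiiivivTviS   [T → i]
iiiivivTviS => iiiivivbiviS   [T → b i]
iiiivivbiviS => iiiivivbivii   [S → i]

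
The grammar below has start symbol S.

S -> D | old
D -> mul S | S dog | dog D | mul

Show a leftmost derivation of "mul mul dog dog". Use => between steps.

S => D   [S -> D]
D => S dog   [D -> S dog]
S dog => D dog   [S -> D]
D dog => mul S dog   [D -> mul S]
mul S dog => mul D dog   [S -> D]
mul D dog => mul S dog dog   [D -> S dog]
mul S dog dog => mul D dog dog   [S -> D]
mul D dog dog => mul mul dog dog   [D -> mul]

S => D => S dog => D dog => mul S dog => mul D dog => mul S dog dog => mul D dog dog => mul mul dog dog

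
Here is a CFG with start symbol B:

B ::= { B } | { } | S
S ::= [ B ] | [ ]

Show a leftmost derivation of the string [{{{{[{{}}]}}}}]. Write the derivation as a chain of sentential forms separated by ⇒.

B ⇒ S ⇒ [B] ⇒ [{B}] ⇒ [{{B}}] ⇒ [{{{B}}}] ⇒ [{{{{B}}}}] ⇒ [{{{{S}}}}] ⇒ [{{{{[B]}}}}] ⇒ [{{{{[{B}]}}}}] ⇒ [{{{{[{{}}]}}}}]

B ⇒ S   [B ::= S]
S ⇒ [B]   [S ::= [ B ]]
[B] ⇒ [{B}]   [B ::= { B }]
[{B}] ⇒ [{{B}}]   [B ::= { B }]
[{{B}}] ⇒ [{{{B}}}]   [B ::= { B }]
[{{{B}}}] ⇒ [{{{{B}}}}]   [B ::= { B }]
[{{{{B}}}}] ⇒ [{{{{S}}}}]   [B ::= S]
[{{{{S}}}}] ⇒ [{{{{[B]}}}}]   [S ::= [ B ]]
[{{{{[B]}}}}] ⇒ [{{{{[{B}]}}}}]   [B ::= { B }]
[{{{{[{B}]}}}}] ⇒ [{{{{[{{}}]}}}}]   [B ::= { }]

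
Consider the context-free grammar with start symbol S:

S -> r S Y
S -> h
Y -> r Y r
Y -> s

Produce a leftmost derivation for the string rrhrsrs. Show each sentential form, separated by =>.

S => rSY => rrSYY => rrhYY => rrhrYrY => rrhrsrY => rrhrsrs

S => rSY   [S -> r S Y]
rSY => rrSYY   [S -> r S Y]
rrSYY => rrhYY   [S -> h]
rrhYY => rrhrYrY   [Y -> r Y r]
rrhrYrY => rrhrsrY   [Y -> s]
rrhrsrY => rrhrsrs   [Y -> s]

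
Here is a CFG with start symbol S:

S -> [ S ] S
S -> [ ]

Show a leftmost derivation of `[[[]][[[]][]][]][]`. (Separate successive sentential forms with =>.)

S => [S]S => [[S]S]S => [[[]]S]S => [[[]][S]S]S => [[[]][[S]S]S]S => [[[]][[[]]S]S]S => [[[]][[[]][]]S]S => [[[]][[[]][]][]]S => [[[]][[[]][]][]][]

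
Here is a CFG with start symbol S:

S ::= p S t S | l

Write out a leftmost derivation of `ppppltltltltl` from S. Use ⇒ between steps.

S ⇒ pStS ⇒ ppStStS ⇒ pppStStStS ⇒ ppppStStStStS ⇒ ppppltStStStS ⇒ ppppltltStStS ⇒ ppppltltltStS ⇒ ppppltltltltS ⇒ ppppltltltltl

S ⇒ pStS   [S ::= p S t S]
pStS ⇒ ppStStS   [S ::= p S t S]
ppStStS ⇒ pppStStStS   [S ::= p S t S]
pppStStStS ⇒ ppppStStStStS   [S ::= p S t S]
ppppStStStStS ⇒ ppppltStStStS   [S ::= l]
ppppltStStStS ⇒ ppppltltStStS   [S ::= l]
ppppltltStStS ⇒ ppppltltltStS   [S ::= l]
ppppltltltStS ⇒ ppppltltltltS   [S ::= l]
ppppltltltltS ⇒ ppppltltltltl   [S ::= l]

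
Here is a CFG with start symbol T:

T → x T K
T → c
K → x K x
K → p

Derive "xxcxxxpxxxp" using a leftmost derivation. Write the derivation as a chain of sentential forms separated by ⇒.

T ⇒ xTK ⇒ xxTKK ⇒ xxcKK ⇒ xxcxKxK ⇒ xxcxxKxxK ⇒ xxcxxxKxxxK ⇒ xxcxxxpxxxK ⇒ xxcxxxpxxxp

T ⇒ xTK   [T → x T K]
xTK ⇒ xxTKK   [T → x T K]
xxTKK ⇒ xxcKK   [T → c]
xxcKK ⇒ xxcxKxK   [K → x K x]
xxcxKxK ⇒ xxcxxKxxK   [K → x K x]
xxcxxKxxK ⇒ xxcxxxKxxxK   [K → x K x]
xxcxxxKxxxK ⇒ xxcxxxpxxxK   [K → p]
xxcxxxpxxxK ⇒ xxcxxxpxxxp   [K → p]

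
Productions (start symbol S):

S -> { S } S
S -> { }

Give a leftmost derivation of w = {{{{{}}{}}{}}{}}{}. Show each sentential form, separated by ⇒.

S ⇒ {S}S   [S -> { S } S]
{S}S ⇒ {{S}S}S   [S -> { S } S]
{{S}S}S ⇒ {{{S}S}S}S   [S -> { S } S]
{{{S}S}S}S ⇒ {{{{S}S}S}S}S   [S -> { S } S]
{{{{S}S}S}S}S ⇒ {{{{{}}S}S}S}S   [S -> { }]
{{{{{}}S}S}S}S ⇒ {{{{{}}{}}S}S}S   [S -> { }]
{{{{{}}{}}S}S}S ⇒ {{{{{}}{}}{}}S}S   [S -> { }]
{{{{{}}{}}{}}S}S ⇒ {{{{{}}{}}{}}{}}S   [S -> { }]
{{{{{}}{}}{}}{}}S ⇒ {{{{{}}{}}{}}{}}{}   [S -> { }]

S⇒{S}S⇒{{S}S}S⇒{{{S}S}S}S⇒{{{{S}S}S}S}S⇒{{{{{}}S}S}S}S⇒{{{{{}}{}}S}S}S⇒{{{{{}}{}}{}}S}S⇒{{{{{}}{}}{}}{}}S⇒{{{{{}}{}}{}}{}}{}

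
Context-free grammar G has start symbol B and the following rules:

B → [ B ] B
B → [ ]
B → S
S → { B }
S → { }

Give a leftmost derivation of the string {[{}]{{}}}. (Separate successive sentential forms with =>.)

B => S => {B} => {[B]B} => {[S]B} => {[{}]B} => {[{}]S} => {[{}]{B}} => {[{}]{S}} => {[{}]{{}}}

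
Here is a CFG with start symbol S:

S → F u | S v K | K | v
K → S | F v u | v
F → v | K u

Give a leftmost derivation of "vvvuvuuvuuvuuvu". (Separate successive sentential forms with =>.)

S => SvK   [S → S v K]
SvK => vvK   [S → v]
vvK => vvFvu   [K → F v u]
vvFvu => vvKuvu   [F → K u]
vvKuvu => vvFvuuvu   [K → F v u]
vvFvuuvu => vvKuvuuvu   [F → K u]
vvKuvuuvu => vvFvuuvuuvu   [K → F v u]
vvFvuuvuuvu => vvKuvuuvuuvu   [F → K u]
vvKuvuuvuuvu => vvFvuuvuuvuuvu   [K → F v u]
vvFvuuvuuvuuvu => vvKuvuuvuuvuuvu   [F → K u]
vvKuvuuvuuvuuvu => vvvuvuuvuuvuuvu   [K → v]

S=>SvK=>vvK=>vvFvu=>vvKuvu=>vvFvuuvu=>vvKuvuuvu=>vvFvuuvuuvu=>vvKuvuuvuuvu=>vvFvuuvuuvuuvu=>vvKuvuuvuuvuuvu=>vvvuvuuvuuvuuvu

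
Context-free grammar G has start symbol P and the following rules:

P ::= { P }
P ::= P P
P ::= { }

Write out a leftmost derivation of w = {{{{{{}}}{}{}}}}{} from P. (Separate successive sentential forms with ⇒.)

P⇒PP⇒{P}P⇒{{P}}P⇒{{{P}}}P⇒{{{PP}}}P⇒{{{PPP}}}P⇒{{{{P}PP}}}P⇒{{{{{P}}PP}}}P⇒{{{{{{}}}PP}}}P⇒{{{{{{}}}{}P}}}P⇒{{{{{{}}}{}{}}}}P⇒{{{{{{}}}{}{}}}}{}

P ⇒ PP   [P ::= P P]
PP ⇒ {P}P   [P ::= { P }]
{P}P ⇒ {{P}}P   [P ::= { P }]
{{P}}P ⇒ {{{P}}}P   [P ::= { P }]
{{{P}}}P ⇒ {{{PP}}}P   [P ::= P P]
{{{PP}}}P ⇒ {{{PPP}}}P   [P ::= P P]
{{{PPP}}}P ⇒ {{{{P}PP}}}P   [P ::= { P }]
{{{{P}PP}}}P ⇒ {{{{{P}}PP}}}P   [P ::= { P }]
{{{{{P}}PP}}}P ⇒ {{{{{{}}}PP}}}P   [P ::= { }]
{{{{{{}}}PP}}}P ⇒ {{{{{{}}}{}P}}}P   [P ::= { }]
{{{{{{}}}{}P}}}P ⇒ {{{{{{}}}{}{}}}}P   [P ::= { }]
{{{{{{}}}{}{}}}}P ⇒ {{{{{{}}}{}{}}}}{}   [P ::= { }]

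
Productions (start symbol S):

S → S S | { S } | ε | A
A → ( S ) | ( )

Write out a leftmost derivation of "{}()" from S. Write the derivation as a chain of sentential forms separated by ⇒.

S ⇒ SS ⇒ SSS ⇒ {S}SS ⇒ {}SS ⇒ {}SSS ⇒ {}ASS ⇒ {}(S)SS ⇒ {}()SS ⇒ {}()S ⇒ {}()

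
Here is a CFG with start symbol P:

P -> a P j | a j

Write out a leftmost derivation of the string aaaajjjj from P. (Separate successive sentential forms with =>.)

P=>aPj=>aaPjj=>aaaPjjj=>aaaajjjj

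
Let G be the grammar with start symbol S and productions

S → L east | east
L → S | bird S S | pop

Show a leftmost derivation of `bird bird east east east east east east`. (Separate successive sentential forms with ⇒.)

S ⇒ L east   [S → L east]
L east ⇒ bird S S east   [L → bird S S]
bird S S east ⇒ bird L east S east   [S → L east]
bird L east S east ⇒ bird bird S S east S east   [L → bird S S]
bird bird S S east S east ⇒ bird bird east S east S east   [S → east]
bird bird east S east S east ⇒ bird bird east L east east S east   [S → L east]
bird bird east L east east S east ⇒ bird bird east S east east S east   [L → S]
bird bird east S east east S east ⇒ bird bird east east east east S east   [S → east]
bird bird east east east east S east ⇒ bird bird east east east east east east   [S → east]

S ⇒ L east ⇒ bird S S east ⇒ bird L east S east ⇒ bird bird S S east S east ⇒ bird bird east S east S east ⇒ bird bird east L east east S east ⇒ bird bird east S east east S east ⇒ bird bird east east east east S east ⇒ bird bird east east east east east east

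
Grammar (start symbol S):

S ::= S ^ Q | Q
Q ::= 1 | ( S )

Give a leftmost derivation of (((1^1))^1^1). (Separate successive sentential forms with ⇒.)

S ⇒ Q ⇒ (S) ⇒ (S^Q) ⇒ (S^Q^Q) ⇒ (Q^Q^Q) ⇒ ((S)^Q^Q) ⇒ ((Q)^Q^Q) ⇒ (((S))^Q^Q) ⇒ (((S^Q))^Q^Q) ⇒ (((Q^Q))^Q^Q) ⇒ (((1^Q))^Q^Q) ⇒ (((1^1))^Q^Q) ⇒ (((1^1))^1^Q) ⇒ (((1^1))^1^1)

S ⇒ Q   [S ::= Q]
Q ⇒ (S)   [Q ::= ( S )]
(S) ⇒ (S^Q)   [S ::= S ^ Q]
(S^Q) ⇒ (S^Q^Q)   [S ::= S ^ Q]
(S^Q^Q) ⇒ (Q^Q^Q)   [S ::= Q]
(Q^Q^Q) ⇒ ((S)^Q^Q)   [Q ::= ( S )]
((S)^Q^Q) ⇒ ((Q)^Q^Q)   [S ::= Q]
((Q)^Q^Q) ⇒ (((S))^Q^Q)   [Q ::= ( S )]
(((S))^Q^Q) ⇒ (((S^Q))^Q^Q)   [S ::= S ^ Q]
(((S^Q))^Q^Q) ⇒ (((Q^Q))^Q^Q)   [S ::= Q]
(((Q^Q))^Q^Q) ⇒ (((1^Q))^Q^Q)   [Q ::= 1]
(((1^Q))^Q^Q) ⇒ (((1^1))^Q^Q)   [Q ::= 1]
(((1^1))^Q^Q) ⇒ (((1^1))^1^Q)   [Q ::= 1]
(((1^1))^1^Q) ⇒ (((1^1))^1^1)   [Q ::= 1]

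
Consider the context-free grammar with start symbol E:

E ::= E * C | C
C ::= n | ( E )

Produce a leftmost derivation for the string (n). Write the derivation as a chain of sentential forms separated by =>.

E => C   [E ::= C]
C => (E)   [C ::= ( E )]
(E) => (C)   [E ::= C]
(C) => (n)   [C ::= n]

E=>C=>(E)=>(C)=>(n)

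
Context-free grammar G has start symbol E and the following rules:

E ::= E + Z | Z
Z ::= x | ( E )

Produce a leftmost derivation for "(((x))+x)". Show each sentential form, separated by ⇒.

E ⇒ Z ⇒ (E) ⇒ (E+Z) ⇒ (Z+Z) ⇒ ((E)+Z) ⇒ ((Z)+Z) ⇒ (((E))+Z) ⇒ (((Z))+Z) ⇒ (((x))+Z) ⇒ (((x))+x)

E ⇒ Z   [E ::= Z]
Z ⇒ (E)   [Z ::= ( E )]
(E) ⇒ (E+Z)   [E ::= E + Z]
(E+Z) ⇒ (Z+Z)   [E ::= Z]
(Z+Z) ⇒ ((E)+Z)   [Z ::= ( E )]
((E)+Z) ⇒ ((Z)+Z)   [E ::= Z]
((Z)+Z) ⇒ (((E))+Z)   [Z ::= ( E )]
(((E))+Z) ⇒ (((Z))+Z)   [E ::= Z]
(((Z))+Z) ⇒ (((x))+Z)   [Z ::= x]
(((x))+Z) ⇒ (((x))+x)   [Z ::= x]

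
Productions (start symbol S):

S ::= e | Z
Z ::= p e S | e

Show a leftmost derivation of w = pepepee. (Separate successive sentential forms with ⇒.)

S ⇒ Z   [S ::= Z]
Z ⇒ peS   [Z ::= p e S]
peS ⇒ peZ   [S ::= Z]
peZ ⇒ pepeS   [Z ::= p e S]
pepeS ⇒ pepeZ   [S ::= Z]
pepeZ ⇒ pepepeS   [Z ::= p e S]
pepepeS ⇒ pepepee   [S ::= e]

S ⇒ Z ⇒ peS ⇒ peZ ⇒ pepeS ⇒ pepeZ ⇒ pepepeS ⇒ pepepee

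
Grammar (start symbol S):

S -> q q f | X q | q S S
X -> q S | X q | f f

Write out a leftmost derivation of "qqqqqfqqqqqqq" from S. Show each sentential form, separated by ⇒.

S ⇒ Xq ⇒ Xqq ⇒ Xqqq ⇒ qSqqq ⇒ qXqqqq ⇒ qXqqqqq ⇒ qXqqqqqq ⇒ qqSqqqqqq ⇒ qqXqqqqqqq ⇒ qqqSqqqqqqq ⇒ qqqqqfqqqqqqq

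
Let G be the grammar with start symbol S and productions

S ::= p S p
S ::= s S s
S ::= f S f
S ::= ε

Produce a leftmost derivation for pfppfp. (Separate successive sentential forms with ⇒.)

S ⇒ pSp ⇒ pfSfp ⇒ pfpSpfp ⇒ pfppfp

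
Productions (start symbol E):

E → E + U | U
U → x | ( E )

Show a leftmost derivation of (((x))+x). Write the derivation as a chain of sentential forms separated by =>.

E => U => (E) => (E+U) => (U+U) => ((E)+U) => ((U)+U) => (((E))+U) => (((U))+U) => (((x))+U) => (((x))+x)

E => U   [E → U]
U => (E)   [U → ( E )]
(E) => (E+U)   [E → E + U]
(E+U) => (U+U)   [E → U]
(U+U) => ((E)+U)   [U → ( E )]
((E)+U) => ((U)+U)   [E → U]
((U)+U) => (((E))+U)   [U → ( E )]
(((E))+U) => (((U))+U)   [E → U]
(((U))+U) => (((x))+U)   [U → x]
(((x))+U) => (((x))+x)   [U → x]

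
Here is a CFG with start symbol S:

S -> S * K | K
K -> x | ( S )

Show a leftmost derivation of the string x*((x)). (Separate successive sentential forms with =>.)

S => S*K => K*K => x*K => x*(S) => x*(K) => x*((S)) => x*((K)) => x*((x))

S => S*K   [S -> S * K]
S*K => K*K   [S -> K]
K*K => x*K   [K -> x]
x*K => x*(S)   [K -> ( S )]
x*(S) => x*(K)   [S -> K]
x*(K) => x*((S))   [K -> ( S )]
x*((S)) => x*((K))   [S -> K]
x*((K)) => x*((x))   [K -> x]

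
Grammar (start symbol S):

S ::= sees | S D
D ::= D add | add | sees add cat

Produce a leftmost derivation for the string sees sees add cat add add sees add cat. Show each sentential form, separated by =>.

S => S D   [S ::= S D]
S D => S D D   [S ::= S D]
S D D => S D D D   [S ::= S D]
S D D D => sees D D D   [S ::= sees]
sees D D D => sees D add D D   [D ::= D add]
sees D add D D => sees sees add cat add D D   [D ::= sees add cat]
sees sees add cat add D D => sees sees add cat add add D   [D ::= add]
sees sees add cat add add D => sees sees add cat add add sees add cat   [D ::= sees add cat]

S => S D => S D D => S D D D => sees D D D => sees D add D D => sees sees add cat add D D => sees sees add cat add add D => sees sees add cat add add sees add cat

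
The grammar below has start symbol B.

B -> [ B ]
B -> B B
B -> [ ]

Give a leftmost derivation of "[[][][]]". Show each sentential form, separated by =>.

B => [B]   [B -> [ B ]]
[B] => [BB]   [B -> B B]
[BB] => [BBB]   [B -> B B]
[BBB] => [[]BB]   [B -> [ ]]
[[]BB] => [[][]B]   [B -> [ ]]
[[][]B] => [[][][]]   [B -> [ ]]

B => [B] => [BB] => [BBB] => [[]BB] => [[][]B] => [[][][]]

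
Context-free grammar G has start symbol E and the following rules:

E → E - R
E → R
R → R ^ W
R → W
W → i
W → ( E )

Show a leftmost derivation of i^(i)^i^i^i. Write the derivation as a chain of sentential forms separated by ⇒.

E ⇒ R   [E → R]
R ⇒ R^W   [R → R ^ W]
R^W ⇒ R^W^W   [R → R ^ W]
R^W^W ⇒ R^W^W^W   [R → R ^ W]
R^W^W^W ⇒ R^W^W^W^W   [R → R ^ W]
R^W^W^W^W ⇒ W^W^W^W^W   [R → W]
W^W^W^W^W ⇒ i^W^W^W^W   [W → i]
i^W^W^W^W ⇒ i^(E)^W^W^W   [W → ( E )]
i^(E)^W^W^W ⇒ i^(R)^W^W^W   [E → R]
i^(R)^W^W^W ⇒ i^(W)^W^W^W   [R → W]
i^(W)^W^W^W ⇒ i^(i)^W^W^W   [W → i]
i^(i)^W^W^W ⇒ i^(i)^i^W^W   [W → i]
i^(i)^i^W^W ⇒ i^(i)^i^i^W   [W → i]
i^(i)^i^i^W ⇒ i^(i)^i^i^i   [W → i]

E ⇒ R ⇒ R^W ⇒ R^W^W ⇒ R^W^W^W ⇒ R^W^W^W^W ⇒ W^W^W^W^W ⇒ i^W^W^W^W ⇒ i^(E)^W^W^W ⇒ i^(R)^W^W^W ⇒ i^(W)^W^W^W ⇒ i^(i)^W^W^W ⇒ i^(i)^i^W^W ⇒ i^(i)^i^i^W ⇒ i^(i)^i^i^i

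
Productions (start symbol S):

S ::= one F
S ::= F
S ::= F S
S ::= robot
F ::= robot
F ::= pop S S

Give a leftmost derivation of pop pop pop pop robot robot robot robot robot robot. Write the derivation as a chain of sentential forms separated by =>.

S => F   [S ::= F]
F => pop S S   [F ::= pop S S]
pop S S => pop F S S   [S ::= F S]
pop F S S => pop pop S S S S   [F ::= pop S S]
pop pop S S S S => pop pop F S S S   [S ::= F]
pop pop F S S S => pop pop pop S S S S S   [F ::= pop S S]
pop pop pop S S S S S => pop pop pop F S S S S   [S ::= F]
pop pop pop F S S S S => pop pop pop pop S S S S S S   [F ::= pop S S]
pop pop pop pop S S S S S S => pop pop pop pop robot S S S S S   [S ::= robot]
pop pop pop pop robot S S S S S => pop pop pop pop robot robot S S S S   [S ::= robot]
pop pop pop pop robot robot S S S S => pop pop pop pop robot robot robot S S S   [S ::= robot]
pop pop pop pop robot robot robot S S S => pop pop pop pop robot robot robot robot S S   [S ::= robot]
pop pop pop pop robot robot robot robot S S => pop pop pop pop robot robot robot robot robot S   [S ::= robot]
pop pop pop pop robot robot robot robot robot S => pop pop pop pop robot robot robot robot robot robot   [S ::= robot]

S => F => pop S S => pop F S S => pop pop S S S S => pop pop F S S S => pop pop pop S S S S S => pop pop pop F S S S S => pop pop pop pop S S S S S S => pop pop pop pop robot S S S S S => pop pop pop pop robot robot S S S S => pop pop pop pop robot robot robot S S S => pop pop pop pop robot robot robot robot S S => pop pop pop pop robot robot robot robot robot S => pop pop pop pop robot robot robot robot robot robot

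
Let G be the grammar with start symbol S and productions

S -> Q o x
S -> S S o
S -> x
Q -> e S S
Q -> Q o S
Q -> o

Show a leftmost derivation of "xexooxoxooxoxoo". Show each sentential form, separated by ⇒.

S ⇒ SSo ⇒ xSo ⇒ xSSoo ⇒ xSSoSoo ⇒ xQoxSoSoo ⇒ xeSSoxSoSoo ⇒ xexSoxSoSoo ⇒ xexQoxoxSoSoo ⇒ xexooxoxSoSoo ⇒ xexooxoxQoxoSoo ⇒ xexooxoxooxoSoo ⇒ xexooxoxooxoxoo

S ⇒ SSo   [S -> S S o]
SSo ⇒ xSo   [S -> x]
xSo ⇒ xSSoo   [S -> S S o]
xSSoo ⇒ xSSoSoo   [S -> S S o]
xSSoSoo ⇒ xQoxSoSoo   [S -> Q o x]
xQoxSoSoo ⇒ xeSSoxSoSoo   [Q -> e S S]
xeSSoxSoSoo ⇒ xexSoxSoSoo   [S -> x]
xexSoxSoSoo ⇒ xexQoxoxSoSoo   [S -> Q o x]
xexQoxoxSoSoo ⇒ xexooxoxSoSoo   [Q -> o]
xexooxoxSoSoo ⇒ xexooxoxQoxoSoo   [S -> Q o x]
xexooxoxQoxoSoo ⇒ xexooxoxooxoSoo   [Q -> o]
xexooxoxooxoSoo ⇒ xexooxoxooxoxoo   [S -> x]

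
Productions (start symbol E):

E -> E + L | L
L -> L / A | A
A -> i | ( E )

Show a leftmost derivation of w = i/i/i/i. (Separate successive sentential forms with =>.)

E=>L=>L/A=>L/A/A=>L/A/A/A=>A/A/A/A=>i/A/A/A=>i/i/A/A=>i/i/i/A=>i/i/i/i

E => L   [E -> L]
L => L/A   [L -> L / A]
L/A => L/A/A   [L -> L / A]
L/A/A => L/A/A/A   [L -> L / A]
L/A/A/A => A/A/A/A   [L -> A]
A/A/A/A => i/A/A/A   [A -> i]
i/A/A/A => i/i/A/A   [A -> i]
i/i/A/A => i/i/i/A   [A -> i]
i/i/i/A => i/i/i/i   [A -> i]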